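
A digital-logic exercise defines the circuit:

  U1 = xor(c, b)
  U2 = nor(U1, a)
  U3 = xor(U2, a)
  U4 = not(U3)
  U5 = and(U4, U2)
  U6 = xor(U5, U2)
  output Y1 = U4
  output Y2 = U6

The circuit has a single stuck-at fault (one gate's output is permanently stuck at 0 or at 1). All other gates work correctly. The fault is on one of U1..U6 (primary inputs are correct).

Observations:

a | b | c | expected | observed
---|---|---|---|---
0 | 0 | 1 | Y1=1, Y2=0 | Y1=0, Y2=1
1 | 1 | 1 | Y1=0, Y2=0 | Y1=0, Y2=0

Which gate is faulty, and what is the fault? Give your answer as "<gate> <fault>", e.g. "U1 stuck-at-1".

Fault-free values for test 1 (a=0, b=0, c=1): U1=1, U2=0, U3=0, U4=1, U5=0, U6=0, giving Y1=1, Y2=0. Observed Y1=0, Y2=1.
Test 1: faults giving observed Y1=0, Y2=1 are {U1 stuck-at-0, U2 stuck-at-1}.
Test 2 (a=1, b=1, c=1): fault-free U1=0, U2=0, U3=1, U4=0, U5=0, U6=0 → Y1=0, Y2=0; observed Y1=0, Y2=0. Eliminates U2 stuck-at-1.
Only U1 stuck-at-0 is consistent with every test.

U1 stuck-at-0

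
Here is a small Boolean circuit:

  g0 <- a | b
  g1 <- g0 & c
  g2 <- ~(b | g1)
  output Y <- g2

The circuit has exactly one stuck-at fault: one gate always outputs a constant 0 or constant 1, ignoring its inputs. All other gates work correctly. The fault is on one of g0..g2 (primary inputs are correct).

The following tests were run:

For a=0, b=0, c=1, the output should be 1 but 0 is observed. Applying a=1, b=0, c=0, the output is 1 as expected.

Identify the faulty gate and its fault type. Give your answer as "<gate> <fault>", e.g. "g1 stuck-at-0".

Fault-free values for test 1 (a=0, b=0, c=1): g0=0, g1=0, g2=1, giving Y=1. Observed 0.
Test 1: faults giving observed 0 are {g0 stuck-at-1, g1 stuck-at-1, g2 stuck-at-0}.
Test 2 (a=1, b=0, c=0): fault-free g0=1, g1=0, g2=1 → 1; observed 1. Eliminates g1 stuck-at-1, g2 stuck-at-0.
Only g0 stuck-at-1 is consistent with every test.

g0 stuck-at-1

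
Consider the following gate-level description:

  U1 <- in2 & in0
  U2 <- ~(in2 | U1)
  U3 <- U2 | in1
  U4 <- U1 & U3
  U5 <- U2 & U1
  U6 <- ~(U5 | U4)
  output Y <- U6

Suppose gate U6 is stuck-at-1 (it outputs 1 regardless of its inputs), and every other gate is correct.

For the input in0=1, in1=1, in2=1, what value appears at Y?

Propagate with U6 forced: U1=1, U2=0, U3=1, U4=1, U5=0, U6=1 [stuck-at-1].
So Y = 1. (Without the fault it would be 0.)

1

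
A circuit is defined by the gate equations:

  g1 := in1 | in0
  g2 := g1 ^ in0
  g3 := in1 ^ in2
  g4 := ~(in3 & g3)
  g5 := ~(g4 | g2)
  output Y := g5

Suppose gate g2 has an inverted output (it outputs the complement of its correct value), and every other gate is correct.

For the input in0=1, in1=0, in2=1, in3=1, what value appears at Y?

0

Propagate with g2 forced: g1=1, g2=1 [inverted output], g3=1, g4=0, g5=0.
So Y = 0. (Without the fault it would be 1.)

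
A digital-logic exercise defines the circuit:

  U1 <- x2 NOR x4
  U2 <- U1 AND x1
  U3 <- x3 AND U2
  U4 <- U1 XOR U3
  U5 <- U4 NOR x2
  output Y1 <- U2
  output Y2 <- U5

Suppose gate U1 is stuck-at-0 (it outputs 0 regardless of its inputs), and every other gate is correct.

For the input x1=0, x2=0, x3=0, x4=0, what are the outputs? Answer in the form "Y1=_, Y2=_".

Propagate with U1 forced: U1=0 [stuck-at-0], U2=0, U3=0, U4=0, U5=1.
So the outputs are Y1=0, Y2=1. (Without the fault they would be Y1=0, Y2=0.)

Y1=0, Y2=1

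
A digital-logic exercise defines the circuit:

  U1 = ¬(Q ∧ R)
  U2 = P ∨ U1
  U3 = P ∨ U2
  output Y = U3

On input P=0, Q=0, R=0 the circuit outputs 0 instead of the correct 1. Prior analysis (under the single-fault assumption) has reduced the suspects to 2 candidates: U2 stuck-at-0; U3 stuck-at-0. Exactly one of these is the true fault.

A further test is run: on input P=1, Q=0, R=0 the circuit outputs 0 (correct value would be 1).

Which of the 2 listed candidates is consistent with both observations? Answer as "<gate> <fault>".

Evaluate each candidate on input P=1, Q=0, R=0:
  U2 stuck-at-0: U1=1, U2=0 [stuck-at-0], U3=1 → 1 — eliminated
  U3 stuck-at-0: U1=1, U2=1, U3=0 [stuck-at-0] → 0 — matches
Only U3 stuck-at-0 reproduces the observed 0.

U3 stuck-at-0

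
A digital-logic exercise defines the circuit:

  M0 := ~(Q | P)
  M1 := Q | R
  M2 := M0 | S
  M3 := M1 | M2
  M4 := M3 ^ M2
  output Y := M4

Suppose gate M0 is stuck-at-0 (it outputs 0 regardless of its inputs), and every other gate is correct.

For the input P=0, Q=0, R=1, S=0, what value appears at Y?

Propagate with M0 forced: M0=0 [stuck-at-0], M1=1, M2=0, M3=1, M4=1.
So Y = 1. (Without the fault it would be 0.)

1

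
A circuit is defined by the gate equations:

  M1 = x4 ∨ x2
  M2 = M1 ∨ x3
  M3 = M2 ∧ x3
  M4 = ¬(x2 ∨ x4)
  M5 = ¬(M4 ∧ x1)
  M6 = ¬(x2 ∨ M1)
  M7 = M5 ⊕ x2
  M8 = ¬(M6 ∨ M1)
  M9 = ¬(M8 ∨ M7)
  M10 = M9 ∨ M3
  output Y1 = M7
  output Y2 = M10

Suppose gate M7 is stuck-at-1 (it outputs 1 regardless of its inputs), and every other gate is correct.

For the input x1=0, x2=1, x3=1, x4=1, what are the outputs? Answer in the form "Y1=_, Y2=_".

Propagate with M7 forced: M1=1, M2=1, M3=1, M4=0, M5=1, M6=0, M7=1 [stuck-at-1], M8=0, M9=0, M10=1.
So the outputs are Y1=1, Y2=1. (Without the fault they would be Y1=0, Y2=1.)

Y1=1, Y2=1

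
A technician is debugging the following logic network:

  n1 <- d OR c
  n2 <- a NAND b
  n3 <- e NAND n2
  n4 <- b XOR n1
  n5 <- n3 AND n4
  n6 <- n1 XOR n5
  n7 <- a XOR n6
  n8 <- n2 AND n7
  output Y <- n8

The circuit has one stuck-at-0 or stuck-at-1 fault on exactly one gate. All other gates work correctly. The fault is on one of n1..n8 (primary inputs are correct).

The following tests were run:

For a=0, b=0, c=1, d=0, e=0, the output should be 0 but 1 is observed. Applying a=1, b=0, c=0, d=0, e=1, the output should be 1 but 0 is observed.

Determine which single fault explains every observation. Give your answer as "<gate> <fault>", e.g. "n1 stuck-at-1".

Fault-free values for test 1 (a=0, b=0, c=1, d=0, e=0): n1=1, n2=1, n3=1, n4=1, n5=1, n6=0, n7=0, n8=0, giving Y=0. Observed 1.
Test 1: faults giving observed 1 are {n3 stuck-at-0, n4 stuck-at-0, n5 stuck-at-0, n6 stuck-at-1, n7 stuck-at-1, n8 stuck-at-1}.
Test 2 (a=1, b=0, c=0, d=0, e=1): fault-free n1=0, n2=1, n3=0, n4=0, n5=0, n6=0, n7=1, n8=1 → 1; observed 0. Eliminates n3 stuck-at-0, n4 stuck-at-0, n5 stuck-at-0, n7 stuck-at-1, n8 stuck-at-1.
Only n6 stuck-at-1 is consistent with every test.

n6 stuck-at-1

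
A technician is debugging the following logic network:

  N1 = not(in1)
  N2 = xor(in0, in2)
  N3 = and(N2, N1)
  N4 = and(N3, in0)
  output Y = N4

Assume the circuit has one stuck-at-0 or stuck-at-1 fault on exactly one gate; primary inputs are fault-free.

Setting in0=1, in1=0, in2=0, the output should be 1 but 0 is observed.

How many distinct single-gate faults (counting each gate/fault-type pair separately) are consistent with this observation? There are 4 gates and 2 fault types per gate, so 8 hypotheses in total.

4

Fault-free: N1=1, N2=1, N3=1, N4=1 → 1. Observed 0.
  N1 stuck-at-0: output 0 ✓
  N1 stuck-at-1: output 1 ✗
  N2 stuck-at-0: output 0 ✓
  N2 stuck-at-1: output 1 ✗
  N3 stuck-at-0: output 0 ✓
  N3 stuck-at-1: output 1 ✗
  N4 stuck-at-0: output 0 ✓
  N4 stuck-at-1: output 1 ✗
Consistent faults: {N1 stuck-at-0, N2 stuck-at-0, N3 stuck-at-0, N4 stuck-at-0} — 4 in all.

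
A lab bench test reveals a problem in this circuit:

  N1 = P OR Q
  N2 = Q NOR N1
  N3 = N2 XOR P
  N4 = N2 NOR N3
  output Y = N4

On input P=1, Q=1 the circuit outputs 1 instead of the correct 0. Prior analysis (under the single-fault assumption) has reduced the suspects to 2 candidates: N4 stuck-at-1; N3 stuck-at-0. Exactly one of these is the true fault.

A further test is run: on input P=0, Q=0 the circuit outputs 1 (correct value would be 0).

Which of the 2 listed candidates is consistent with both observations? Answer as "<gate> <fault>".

Evaluate each candidate on input P=0, Q=0:
  N4 stuck-at-1: N1=0, N2=1, N3=1, N4=1 [stuck-at-1] → 1 — matches
  N3 stuck-at-0: N1=0, N2=1, N3=0 [stuck-at-0], N4=0 → 0 — eliminated
Only N4 stuck-at-1 reproduces the observed 1.

N4 stuck-at-1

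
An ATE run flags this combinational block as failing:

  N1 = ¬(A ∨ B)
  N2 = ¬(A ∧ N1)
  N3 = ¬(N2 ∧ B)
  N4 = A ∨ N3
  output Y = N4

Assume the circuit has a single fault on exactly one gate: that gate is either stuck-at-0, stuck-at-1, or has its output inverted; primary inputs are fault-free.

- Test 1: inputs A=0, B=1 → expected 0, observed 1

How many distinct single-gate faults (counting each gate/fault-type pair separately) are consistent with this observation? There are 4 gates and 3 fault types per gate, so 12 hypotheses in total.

Fault-free: N1=0, N2=1, N3=0, N4=0 → 0. Observed 1.
  N1 stuck-at-0: output 0 ✗
  N1 stuck-at-1: output 0 ✗
  N1 inverted output: output 0 ✗
  N2 stuck-at-0: output 1 ✓
  N2 stuck-at-1: output 0 ✗
  N2 inverted output: output 1 ✓
  N3 stuck-at-0: output 0 ✗
  N3 stuck-at-1: output 1 ✓
  N3 inverted output: output 1 ✓
  N4 stuck-at-0: output 0 ✗
  N4 stuck-at-1: output 1 ✓
  N4 inverted output: output 1 ✓
Consistent faults: {N2 stuck-at-0, N2 inverted output, N3 stuck-at-1, N3 inverted output, N4 stuck-at-1, N4 inverted output} — 6 in all.

6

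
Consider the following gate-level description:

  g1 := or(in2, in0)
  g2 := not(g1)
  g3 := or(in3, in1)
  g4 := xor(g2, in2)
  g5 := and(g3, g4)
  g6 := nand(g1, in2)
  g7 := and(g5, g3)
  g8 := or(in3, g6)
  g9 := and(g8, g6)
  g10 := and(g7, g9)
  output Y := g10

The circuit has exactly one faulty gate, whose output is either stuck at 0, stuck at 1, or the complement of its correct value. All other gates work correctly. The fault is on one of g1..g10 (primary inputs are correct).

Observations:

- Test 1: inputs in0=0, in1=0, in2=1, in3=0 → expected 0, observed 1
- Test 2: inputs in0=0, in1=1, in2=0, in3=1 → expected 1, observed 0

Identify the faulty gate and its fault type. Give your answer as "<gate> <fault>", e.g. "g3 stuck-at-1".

Fault-free values for test 1 (in0=0, in1=0, in2=1, in3=0): g1=1, g2=0, g3=0, g4=1, g5=0, g6=0, g7=0, g8=0, g9=0, g10=0, giving Y=0. Observed 1.
Test 1: faults giving observed 1 are {g10 stuck-at-1, g10 inverted output}.
Test 2 (in0=0, in1=1, in2=0, in3=1): fault-free g1=0, g2=1, g3=1, g4=1, g5=1, g6=1, g7=1, g8=1, g9=1, g10=1 → 1; observed 0. Eliminates g10 stuck-at-1.
Only g10 inverted output is consistent with every test.

g10 inverted output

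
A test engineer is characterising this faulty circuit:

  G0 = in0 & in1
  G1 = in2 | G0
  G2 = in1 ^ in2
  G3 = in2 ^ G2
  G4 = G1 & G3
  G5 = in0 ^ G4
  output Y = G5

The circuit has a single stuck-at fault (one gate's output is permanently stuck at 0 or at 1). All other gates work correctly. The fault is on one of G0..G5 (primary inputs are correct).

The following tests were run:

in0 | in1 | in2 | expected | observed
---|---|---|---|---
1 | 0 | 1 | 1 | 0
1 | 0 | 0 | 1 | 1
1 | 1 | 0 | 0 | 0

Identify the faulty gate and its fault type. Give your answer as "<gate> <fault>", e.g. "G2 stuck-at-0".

G3 stuck-at-1

Fault-free values for test 1 (in0=1, in1=0, in2=1): G0=0, G1=1, G2=1, G3=0, G4=0, G5=1, giving Y=1. Observed 0.
Test 1: faults giving observed 0 are {G2 stuck-at-0, G3 stuck-at-1, G4 stuck-at-1, G5 stuck-at-0}.
Test 2 (in0=1, in1=0, in2=0): fault-free G0=0, G1=0, G2=0, G3=0, G4=0, G5=1 → 1; observed 1. Eliminates G4 stuck-at-1, G5 stuck-at-0.
Test 3 (in0=1, in1=1, in2=0): fault-free G0=1, G1=1, G2=1, G3=1, G4=1, G5=0 → 0; observed 0. Eliminates G2 stuck-at-0.
Only G3 stuck-at-1 is consistent with every test.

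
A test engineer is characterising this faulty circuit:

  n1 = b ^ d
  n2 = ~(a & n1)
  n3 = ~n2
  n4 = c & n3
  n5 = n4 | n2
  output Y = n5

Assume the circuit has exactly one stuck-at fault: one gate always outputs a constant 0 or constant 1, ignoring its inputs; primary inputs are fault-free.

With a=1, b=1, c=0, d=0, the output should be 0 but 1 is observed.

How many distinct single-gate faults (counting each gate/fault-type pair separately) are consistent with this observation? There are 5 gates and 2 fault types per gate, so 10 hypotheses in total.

4

Fault-free: n1=1, n2=0, n3=1, n4=0, n5=0 → 0. Observed 1.
  n1 stuck-at-0: output 1 ✓
  n1 stuck-at-1: output 0 ✗
  n2 stuck-at-0: output 0 ✗
  n2 stuck-at-1: output 1 ✓
  n3 stuck-at-0: output 0 ✗
  n3 stuck-at-1: output 0 ✗
  n4 stuck-at-0: output 0 ✗
  n4 stuck-at-1: output 1 ✓
  n5 stuck-at-0: output 0 ✗
  n5 stuck-at-1: output 1 ✓
Consistent faults: {n1 stuck-at-0, n2 stuck-at-1, n4 stuck-at-1, n5 stuck-at-1} — 4 in all.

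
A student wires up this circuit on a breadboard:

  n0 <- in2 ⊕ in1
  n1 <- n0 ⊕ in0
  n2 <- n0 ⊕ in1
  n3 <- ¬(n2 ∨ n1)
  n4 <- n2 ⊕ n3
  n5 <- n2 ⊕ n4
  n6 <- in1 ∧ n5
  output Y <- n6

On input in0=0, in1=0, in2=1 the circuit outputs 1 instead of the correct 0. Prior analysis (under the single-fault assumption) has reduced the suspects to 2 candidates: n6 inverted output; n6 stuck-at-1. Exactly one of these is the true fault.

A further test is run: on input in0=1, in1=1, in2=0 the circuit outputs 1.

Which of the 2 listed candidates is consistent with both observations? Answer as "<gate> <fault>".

Evaluate each candidate on input in0=1, in1=1, in2=0:
  n6 inverted output: n0=1, n1=0, n2=0, n3=1, n4=1, n5=1, n6=0 [inverted output] → 0 — eliminated
  n6 stuck-at-1: n0=1, n1=0, n2=0, n3=1, n4=1, n5=1, n6=1 [stuck-at-1] → 1 — matches
Only n6 stuck-at-1 reproduces the observed 1.

n6 stuck-at-1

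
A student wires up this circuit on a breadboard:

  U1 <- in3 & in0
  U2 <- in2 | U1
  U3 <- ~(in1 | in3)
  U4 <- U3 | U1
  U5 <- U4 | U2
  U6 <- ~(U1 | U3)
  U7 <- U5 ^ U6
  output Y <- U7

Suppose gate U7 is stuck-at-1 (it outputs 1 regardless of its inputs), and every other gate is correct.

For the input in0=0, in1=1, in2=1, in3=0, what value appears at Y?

Propagate with U7 forced: U1=0, U2=1, U3=0, U4=0, U5=1, U6=1, U7=1 [stuck-at-1].
So Y = 1. (Without the fault it would be 0.)

1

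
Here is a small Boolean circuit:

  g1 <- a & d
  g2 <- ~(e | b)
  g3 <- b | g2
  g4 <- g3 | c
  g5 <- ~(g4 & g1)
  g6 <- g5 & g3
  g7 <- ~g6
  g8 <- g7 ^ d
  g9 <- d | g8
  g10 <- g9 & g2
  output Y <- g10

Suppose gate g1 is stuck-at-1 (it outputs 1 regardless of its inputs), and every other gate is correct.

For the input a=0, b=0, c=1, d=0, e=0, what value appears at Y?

1

Propagate with g1 forced: g1=1 [stuck-at-1], g2=1, g3=1, g4=1, g5=0, g6=0, g7=1, g8=1, g9=1, g10=1.
So Y = 1. (Without the fault it would be 0.)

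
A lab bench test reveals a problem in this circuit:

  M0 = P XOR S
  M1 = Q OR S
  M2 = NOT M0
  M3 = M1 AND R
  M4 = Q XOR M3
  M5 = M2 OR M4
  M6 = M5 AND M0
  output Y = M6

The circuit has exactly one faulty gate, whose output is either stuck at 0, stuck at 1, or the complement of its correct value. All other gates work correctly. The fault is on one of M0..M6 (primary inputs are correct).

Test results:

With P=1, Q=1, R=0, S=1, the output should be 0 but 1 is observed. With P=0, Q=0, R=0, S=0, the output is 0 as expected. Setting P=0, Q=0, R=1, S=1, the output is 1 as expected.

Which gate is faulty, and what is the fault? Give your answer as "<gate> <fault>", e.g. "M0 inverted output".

Fault-free values for test 1 (P=1, Q=1, R=0, S=1): M0=0, M1=1, M2=1, M3=0, M4=1, M5=1, M6=0, giving Y=0. Observed 1.
Test 1: faults giving observed 1 are {M0 stuck-at-1, M0 inverted output, M6 stuck-at-1, M6 inverted output}.
Test 2 (P=0, Q=0, R=0, S=0): fault-free M0=0, M1=0, M2=1, M3=0, M4=0, M5=1, M6=0 → 0; observed 0. Eliminates M6 stuck-at-1, M6 inverted output.
Test 3 (P=0, Q=0, R=1, S=1): fault-free M0=1, M1=1, M2=0, M3=1, M4=1, M5=1, M6=1 → 1; observed 1. Eliminates M0 inverted output.
Only M0 stuck-at-1 is consistent with every test.

M0 stuck-at-1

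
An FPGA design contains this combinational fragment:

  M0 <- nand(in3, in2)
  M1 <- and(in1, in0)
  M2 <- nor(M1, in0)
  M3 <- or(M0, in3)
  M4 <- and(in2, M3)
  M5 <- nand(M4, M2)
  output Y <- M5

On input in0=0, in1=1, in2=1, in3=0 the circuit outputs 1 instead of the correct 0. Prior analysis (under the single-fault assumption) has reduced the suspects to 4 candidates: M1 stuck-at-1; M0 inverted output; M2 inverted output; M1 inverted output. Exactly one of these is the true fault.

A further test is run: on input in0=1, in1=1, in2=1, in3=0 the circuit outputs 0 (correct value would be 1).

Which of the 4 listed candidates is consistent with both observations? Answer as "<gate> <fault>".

Evaluate each candidate on input in0=1, in1=1, in2=1, in3=0:
  M1 stuck-at-1: M0=1, M1=1 [stuck-at-1], M2=0, M3=1, M4=1, M5=1 → 1 — eliminated
  M0 inverted output: M0=0 [inverted output], M1=1, M2=0, M3=0, M4=0, M5=1 → 1 — eliminated
  M2 inverted output: M0=1, M1=1, M2=1 [inverted output], M3=1, M4=1, M5=0 → 0 — matches
  M1 inverted output: M0=1, M1=0 [inverted output], M2=0, M3=1, M4=1, M5=1 → 1 — eliminated
Only M2 inverted output reproduces the observed 0.

M2 inverted output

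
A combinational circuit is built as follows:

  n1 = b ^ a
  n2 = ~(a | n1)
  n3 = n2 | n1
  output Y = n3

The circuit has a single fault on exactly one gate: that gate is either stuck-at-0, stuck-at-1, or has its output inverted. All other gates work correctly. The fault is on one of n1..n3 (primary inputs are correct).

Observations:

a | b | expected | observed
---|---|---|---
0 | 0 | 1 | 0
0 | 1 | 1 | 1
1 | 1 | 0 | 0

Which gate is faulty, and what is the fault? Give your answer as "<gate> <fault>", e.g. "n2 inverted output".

n2 stuck-at-0

Fault-free values for test 1 (a=0, b=0): n1=0, n2=1, n3=1, giving Y=1. Observed 0.
Test 1: faults giving observed 0 are {n2 stuck-at-0, n2 inverted output, n3 stuck-at-0, n3 inverted output}.
Test 2 (a=0, b=1): fault-free n1=1, n2=0, n3=1 → 1; observed 1. Eliminates n3 stuck-at-0, n3 inverted output.
Test 3 (a=1, b=1): fault-free n1=0, n2=0, n3=0 → 0; observed 0. Eliminates n2 inverted output.
Only n2 stuck-at-0 is consistent with every test.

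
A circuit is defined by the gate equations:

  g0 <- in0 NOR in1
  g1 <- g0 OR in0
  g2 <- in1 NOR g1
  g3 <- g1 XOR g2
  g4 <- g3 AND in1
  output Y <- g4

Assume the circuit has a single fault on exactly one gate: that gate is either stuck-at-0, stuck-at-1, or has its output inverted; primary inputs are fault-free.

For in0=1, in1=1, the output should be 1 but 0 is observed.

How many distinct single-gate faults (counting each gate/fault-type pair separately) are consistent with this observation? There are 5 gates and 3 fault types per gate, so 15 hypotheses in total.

Fault-free: g0=0, g1=1, g2=0, g3=1, g4=1 → 1. Observed 0.
  g0: none of the 3 fault types match ✗
  g1: stuck-at-0, inverted output ✓; others ✗
  g2: stuck-at-1, inverted output ✓; others ✗
  g3: stuck-at-0, inverted output ✓; others ✗
  g4: stuck-at-0, inverted output ✓; others ✗
Consistent faults: {g1 stuck-at-0, g1 inverted output, g2 stuck-at-1, g2 inverted output, g3 stuck-at-0, g3 inverted output, g4 stuck-at-0, g4 inverted output} — 8 in all.

8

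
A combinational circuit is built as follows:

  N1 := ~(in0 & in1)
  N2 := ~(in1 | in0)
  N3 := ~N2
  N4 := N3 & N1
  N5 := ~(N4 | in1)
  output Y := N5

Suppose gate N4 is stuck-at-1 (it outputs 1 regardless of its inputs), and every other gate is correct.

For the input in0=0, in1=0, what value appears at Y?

Propagate with N4 forced: N1=1, N2=1, N3=0, N4=1 [stuck-at-1], N5=0.
So Y = 0. (Without the fault it would be 1.)

0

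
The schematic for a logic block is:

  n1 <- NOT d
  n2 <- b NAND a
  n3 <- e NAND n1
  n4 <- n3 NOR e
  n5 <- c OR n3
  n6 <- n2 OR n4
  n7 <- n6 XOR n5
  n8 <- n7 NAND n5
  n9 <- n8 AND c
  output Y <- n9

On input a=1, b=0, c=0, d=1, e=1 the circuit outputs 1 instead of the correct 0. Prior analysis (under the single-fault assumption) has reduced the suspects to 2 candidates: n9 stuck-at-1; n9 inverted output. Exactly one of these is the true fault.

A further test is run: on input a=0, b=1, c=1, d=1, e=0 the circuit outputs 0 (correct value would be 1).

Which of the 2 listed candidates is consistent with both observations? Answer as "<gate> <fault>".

Evaluate each candidate on input a=0, b=1, c=1, d=1, e=0:
  n9 stuck-at-1: n1=0, n2=1, n3=1, n4=0, n5=1, n6=1, n7=0, n8=1, n9=1 [stuck-at-1] → 1 — eliminated
  n9 inverted output: n1=0, n2=1, n3=1, n4=0, n5=1, n6=1, n7=0, n8=1, n9=0 [inverted output] → 0 — matches
Only n9 inverted output reproduces the observed 0.

n9 inverted output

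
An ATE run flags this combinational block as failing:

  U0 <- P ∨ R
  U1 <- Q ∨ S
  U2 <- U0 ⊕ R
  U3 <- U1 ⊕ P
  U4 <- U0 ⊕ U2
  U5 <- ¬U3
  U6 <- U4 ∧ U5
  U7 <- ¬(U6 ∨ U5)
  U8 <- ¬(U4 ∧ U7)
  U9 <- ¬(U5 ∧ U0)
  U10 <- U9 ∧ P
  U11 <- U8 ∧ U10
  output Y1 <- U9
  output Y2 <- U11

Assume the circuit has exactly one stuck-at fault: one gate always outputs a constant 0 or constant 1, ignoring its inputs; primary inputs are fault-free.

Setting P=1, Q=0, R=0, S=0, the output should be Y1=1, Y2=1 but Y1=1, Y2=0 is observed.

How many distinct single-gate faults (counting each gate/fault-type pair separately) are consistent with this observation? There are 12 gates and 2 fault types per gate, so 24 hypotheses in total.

Fault-free: U0=1, U1=0, U2=1, U3=1, U4=0, U5=0, U6=0, U7=1, U8=1, U9=1, U10=1, U11=1 → Y1=1, Y2=1. Observed Y1=1, Y2=0.
  U0: none of the 2 fault types match ✗
  U1: none of the 2 fault types match ✗
  U2: stuck-at-0 ✓; others ✗
  U3: none of the 2 fault types match ✗
  U4: stuck-at-1 ✓; others ✗
  U5: none of the 2 fault types match ✗
  U6: none of the 2 fault types match ✗
  U7: none of the 2 fault types match ✗
  U8: stuck-at-0 ✓; others ✗
  U9: none of the 2 fault types match ✗
  U10: stuck-at-0 ✓; others ✗
  U11: stuck-at-0 ✓; others ✗
Consistent faults: {U2 stuck-at-0, U4 stuck-at-1, U8 stuck-at-0, U10 stuck-at-0, U11 stuck-at-0} — 5 in all.

5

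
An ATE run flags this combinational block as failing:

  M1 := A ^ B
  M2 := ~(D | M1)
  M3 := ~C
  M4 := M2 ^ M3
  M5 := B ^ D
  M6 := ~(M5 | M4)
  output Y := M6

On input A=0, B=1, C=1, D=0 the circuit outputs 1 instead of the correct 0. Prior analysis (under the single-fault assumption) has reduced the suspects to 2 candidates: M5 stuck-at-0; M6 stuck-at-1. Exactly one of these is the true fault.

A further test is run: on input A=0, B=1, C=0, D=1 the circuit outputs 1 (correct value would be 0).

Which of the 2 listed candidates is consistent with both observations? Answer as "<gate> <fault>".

M6 stuck-at-1

Evaluate each candidate on input A=0, B=1, C=0, D=1:
  M5 stuck-at-0: M1=1, M2=0, M3=1, M4=1, M5=0 [stuck-at-0], M6=0 → 0 — eliminated
  M6 stuck-at-1: M1=1, M2=0, M3=1, M4=1, M5=0, M6=1 [stuck-at-1] → 1 — matches
Only M6 stuck-at-1 reproduces the observed 1.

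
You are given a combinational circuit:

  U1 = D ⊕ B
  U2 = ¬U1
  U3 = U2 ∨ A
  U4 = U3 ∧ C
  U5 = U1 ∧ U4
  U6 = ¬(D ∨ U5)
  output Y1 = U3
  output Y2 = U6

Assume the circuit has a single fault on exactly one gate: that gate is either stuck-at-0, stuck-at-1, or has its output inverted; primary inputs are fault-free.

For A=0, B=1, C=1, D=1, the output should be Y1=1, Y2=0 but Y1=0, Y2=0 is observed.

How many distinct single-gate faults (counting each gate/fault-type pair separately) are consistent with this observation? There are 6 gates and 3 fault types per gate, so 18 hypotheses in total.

6

Fault-free: U1=0, U2=1, U3=1, U4=1, U5=0, U6=0 → Y1=1, Y2=0. Observed Y1=0, Y2=0.
  U1: stuck-at-1, inverted output ✓; others ✗
  U2: stuck-at-0, inverted output ✓; others ✗
  U3: stuck-at-0, inverted output ✓; others ✗
  U4: none of the 3 fault types match ✗
  U5: none of the 3 fault types match ✗
  U6: none of the 3 fault types match ✗
Consistent faults: {U1 stuck-at-1, U1 inverted output, U2 stuck-at-0, U2 inverted output, U3 stuck-at-0, U3 inverted output} — 6 in all.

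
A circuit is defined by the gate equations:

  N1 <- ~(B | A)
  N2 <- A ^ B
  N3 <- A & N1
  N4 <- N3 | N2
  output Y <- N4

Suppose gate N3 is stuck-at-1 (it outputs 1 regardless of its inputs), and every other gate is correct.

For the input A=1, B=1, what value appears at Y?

1

Propagate with N3 forced: N1=0, N2=0, N3=1 [stuck-at-1], N4=1.
So Y = 1. (Without the fault it would be 0.)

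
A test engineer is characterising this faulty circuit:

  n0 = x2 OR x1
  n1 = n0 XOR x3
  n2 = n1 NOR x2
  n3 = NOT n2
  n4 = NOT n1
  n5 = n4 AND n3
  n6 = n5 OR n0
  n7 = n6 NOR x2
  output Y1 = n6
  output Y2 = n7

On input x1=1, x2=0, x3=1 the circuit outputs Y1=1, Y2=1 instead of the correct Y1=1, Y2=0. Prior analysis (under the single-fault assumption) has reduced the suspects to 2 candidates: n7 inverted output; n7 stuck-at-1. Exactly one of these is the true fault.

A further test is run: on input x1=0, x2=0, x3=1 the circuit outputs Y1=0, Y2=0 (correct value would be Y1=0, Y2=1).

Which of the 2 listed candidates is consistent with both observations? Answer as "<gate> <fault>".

n7 inverted output

Evaluate each candidate on input x1=0, x2=0, x3=1:
  n7 inverted output: n0=0, n1=1, n2=0, n3=1, n4=0, n5=0, n6=0, n7=0 [inverted output] → Y1=0, Y2=0 — matches
  n7 stuck-at-1: n0=0, n1=1, n2=0, n3=1, n4=0, n5=0, n6=0, n7=1 [stuck-at-1] → Y1=0, Y2=1 — eliminated
Only n7 inverted output reproduces the observed Y1=0, Y2=0.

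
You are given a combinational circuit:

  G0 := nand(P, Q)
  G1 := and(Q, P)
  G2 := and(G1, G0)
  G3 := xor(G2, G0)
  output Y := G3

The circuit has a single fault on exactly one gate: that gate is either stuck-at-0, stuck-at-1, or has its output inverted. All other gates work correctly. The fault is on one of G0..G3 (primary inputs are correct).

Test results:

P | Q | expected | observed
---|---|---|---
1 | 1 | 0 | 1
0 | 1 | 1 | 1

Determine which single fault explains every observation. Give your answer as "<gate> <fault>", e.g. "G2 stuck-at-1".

G3 stuck-at-1

Fault-free values for test 1 (P=1, Q=1): G0=0, G1=1, G2=0, G3=0, giving Y=0. Observed 1.
Test 1: faults giving observed 1 are {G2 stuck-at-1, G2 inverted output, G3 stuck-at-1, G3 inverted output}.
Test 2 (P=0, Q=1): fault-free G0=1, G1=0, G2=0, G3=1 → 1; observed 1. Eliminates G2 stuck-at-1, G2 inverted output, G3 inverted output.
Only G3 stuck-at-1 is consistent with every test.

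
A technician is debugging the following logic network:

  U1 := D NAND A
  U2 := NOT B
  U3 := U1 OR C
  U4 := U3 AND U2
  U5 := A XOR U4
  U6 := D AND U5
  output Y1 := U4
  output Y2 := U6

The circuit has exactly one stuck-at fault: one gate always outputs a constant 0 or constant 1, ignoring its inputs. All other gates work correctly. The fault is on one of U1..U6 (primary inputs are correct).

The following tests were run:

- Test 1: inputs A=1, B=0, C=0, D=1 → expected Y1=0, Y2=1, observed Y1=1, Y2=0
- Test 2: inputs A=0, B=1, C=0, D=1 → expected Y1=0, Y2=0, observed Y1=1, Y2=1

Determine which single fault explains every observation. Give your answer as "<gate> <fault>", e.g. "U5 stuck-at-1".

U4 stuck-at-1

Fault-free values for test 1 (A=1, B=0, C=0, D=1): U1=0, U2=1, U3=0, U4=0, U5=1, U6=1, giving Y1=0, Y2=1. Observed Y1=1, Y2=0.
Test 1: faults giving observed Y1=1, Y2=0 are {U1 stuck-at-1, U3 stuck-at-1, U4 stuck-at-1}.
Test 2 (A=0, B=1, C=0, D=1): fault-free U1=1, U2=0, U3=1, U4=0, U5=0, U6=0 → Y1=0, Y2=0; observed Y1=1, Y2=1. Eliminates U1 stuck-at-1, U3 stuck-at-1.
Only U4 stuck-at-1 is consistent with every test.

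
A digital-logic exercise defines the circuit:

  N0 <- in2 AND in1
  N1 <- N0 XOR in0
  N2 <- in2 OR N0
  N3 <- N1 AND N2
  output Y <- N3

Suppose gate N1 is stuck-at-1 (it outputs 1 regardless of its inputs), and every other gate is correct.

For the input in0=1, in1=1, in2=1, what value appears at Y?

Propagate with N1 forced: N0=1, N1=1 [stuck-at-1], N2=1, N3=1.
So Y = 1. (Without the fault it would be 0.)

1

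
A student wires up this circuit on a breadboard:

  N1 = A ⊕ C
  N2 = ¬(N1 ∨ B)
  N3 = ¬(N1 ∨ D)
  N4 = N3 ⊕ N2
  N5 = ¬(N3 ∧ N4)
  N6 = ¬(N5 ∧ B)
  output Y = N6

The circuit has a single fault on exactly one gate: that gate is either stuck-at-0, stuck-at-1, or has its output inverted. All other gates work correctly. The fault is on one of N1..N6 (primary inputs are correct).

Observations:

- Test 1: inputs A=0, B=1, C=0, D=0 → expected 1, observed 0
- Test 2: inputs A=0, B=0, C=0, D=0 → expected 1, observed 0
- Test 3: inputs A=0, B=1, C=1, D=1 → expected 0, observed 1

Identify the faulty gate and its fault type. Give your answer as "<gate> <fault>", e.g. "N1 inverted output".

Fault-free values for test 1 (A=0, B=1, C=0, D=0): N1=0, N2=0, N3=1, N4=1, N5=0, N6=1, giving Y=1. Observed 0.
Test 1: faults giving observed 0 are {N1 stuck-at-1, N1 inverted output, N2 stuck-at-1, N2 inverted output, N3 stuck-at-0, N3 inverted output, N4 stuck-at-0, N4 inverted output, N5 stuck-at-1, N5 inverted output, N6 stuck-at-0, N6 inverted output}.
Test 2 (A=0, B=0, C=0, D=0): fault-free N1=0, N2=1, N3=1, N4=0, N5=1, N6=1 → 1; observed 0. Eliminates N1 stuck-at-1, N1 inverted output, N2 stuck-at-1, N2 inverted output, N3 stuck-at-0, N3 inverted output, N4 stuck-at-0, N4 inverted output, N5 stuck-at-1, N5 inverted output.
Test 3 (A=0, B=1, C=1, D=1): fault-free N1=1, N2=0, N3=0, N4=0, N5=1, N6=0 → 0; observed 1. Eliminates N6 stuck-at-0.
Only N6 inverted output is consistent with every test.

N6 inverted output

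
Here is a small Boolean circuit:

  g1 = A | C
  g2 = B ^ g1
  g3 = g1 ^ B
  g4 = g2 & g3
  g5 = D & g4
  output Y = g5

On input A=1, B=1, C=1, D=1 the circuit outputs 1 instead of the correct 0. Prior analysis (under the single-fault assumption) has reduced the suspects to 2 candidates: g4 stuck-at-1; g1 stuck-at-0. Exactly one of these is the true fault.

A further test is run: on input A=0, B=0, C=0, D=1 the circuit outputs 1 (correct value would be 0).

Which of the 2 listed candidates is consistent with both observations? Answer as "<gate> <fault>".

g4 stuck-at-1

Evaluate each candidate on input A=0, B=0, C=0, D=1:
  g4 stuck-at-1: g1=0, g2=0, g3=0, g4=1 [stuck-at-1], g5=1 → 1 — matches
  g1 stuck-at-0: g1=0 [stuck-at-0], g2=0, g3=0, g4=0, g5=0 → 0 — eliminated
Only g4 stuck-at-1 reproduces the observed 1.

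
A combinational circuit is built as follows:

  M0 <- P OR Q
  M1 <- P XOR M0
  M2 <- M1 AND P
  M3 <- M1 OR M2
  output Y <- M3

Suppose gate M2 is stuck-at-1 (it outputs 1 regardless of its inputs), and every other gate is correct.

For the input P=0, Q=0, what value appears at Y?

Propagate with M2 forced: M0=0, M1=0, M2=1 [stuck-at-1], M3=1.
So Y = 1. (Without the fault it would be 0.)

1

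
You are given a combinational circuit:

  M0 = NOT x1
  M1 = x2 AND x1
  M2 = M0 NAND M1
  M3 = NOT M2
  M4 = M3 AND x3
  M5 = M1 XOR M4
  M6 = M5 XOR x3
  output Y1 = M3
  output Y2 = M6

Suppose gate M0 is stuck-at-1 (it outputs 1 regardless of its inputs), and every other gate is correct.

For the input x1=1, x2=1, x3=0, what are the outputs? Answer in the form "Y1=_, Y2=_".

Y1=1, Y2=1

Propagate with M0 forced: M0=1 [stuck-at-1], M1=1, M2=0, M3=1, M4=0, M5=1, M6=1.
So the outputs are Y1=1, Y2=1. (Without the fault they would be Y1=0, Y2=1.)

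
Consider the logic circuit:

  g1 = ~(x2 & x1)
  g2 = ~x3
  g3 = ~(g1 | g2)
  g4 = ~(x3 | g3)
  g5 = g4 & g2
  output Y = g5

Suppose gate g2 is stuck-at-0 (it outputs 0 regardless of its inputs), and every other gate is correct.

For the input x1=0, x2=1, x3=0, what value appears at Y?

0

Propagate with g2 forced: g1=1, g2=0 [stuck-at-0], g3=0, g4=1, g5=0.
So Y = 0. (Without the fault it would be 1.)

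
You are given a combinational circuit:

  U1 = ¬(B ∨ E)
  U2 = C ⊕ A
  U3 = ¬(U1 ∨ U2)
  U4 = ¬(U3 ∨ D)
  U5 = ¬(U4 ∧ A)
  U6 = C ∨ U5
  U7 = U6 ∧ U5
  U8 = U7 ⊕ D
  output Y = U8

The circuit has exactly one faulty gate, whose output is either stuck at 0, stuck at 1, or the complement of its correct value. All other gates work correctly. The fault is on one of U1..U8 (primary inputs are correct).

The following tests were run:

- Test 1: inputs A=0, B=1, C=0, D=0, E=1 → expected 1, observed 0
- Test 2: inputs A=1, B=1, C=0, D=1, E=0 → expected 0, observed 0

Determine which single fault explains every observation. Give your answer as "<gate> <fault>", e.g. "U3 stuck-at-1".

Fault-free values for test 1 (A=0, B=1, C=0, D=0, E=1): U1=0, U2=0, U3=1, U4=0, U5=1, U6=1, U7=1, U8=1, giving Y=1. Observed 0.
Test 1: faults giving observed 0 are {U5 stuck-at-0, U5 inverted output, U6 stuck-at-0, U6 inverted output, U7 stuck-at-0, U7 inverted output, U8 stuck-at-0, U8 inverted output}.
Test 2 (A=1, B=1, C=0, D=1, E=0): fault-free U1=0, U2=1, U3=0, U4=0, U5=1, U6=1, U7=1, U8=0 → 0; observed 0. Eliminates U5 stuck-at-0, U5 inverted output, U6 stuck-at-0, U6 inverted output, U7 stuck-at-0, U7 inverted output, U8 inverted output.
Only U8 stuck-at-0 is consistent with every test.

U8 stuck-at-0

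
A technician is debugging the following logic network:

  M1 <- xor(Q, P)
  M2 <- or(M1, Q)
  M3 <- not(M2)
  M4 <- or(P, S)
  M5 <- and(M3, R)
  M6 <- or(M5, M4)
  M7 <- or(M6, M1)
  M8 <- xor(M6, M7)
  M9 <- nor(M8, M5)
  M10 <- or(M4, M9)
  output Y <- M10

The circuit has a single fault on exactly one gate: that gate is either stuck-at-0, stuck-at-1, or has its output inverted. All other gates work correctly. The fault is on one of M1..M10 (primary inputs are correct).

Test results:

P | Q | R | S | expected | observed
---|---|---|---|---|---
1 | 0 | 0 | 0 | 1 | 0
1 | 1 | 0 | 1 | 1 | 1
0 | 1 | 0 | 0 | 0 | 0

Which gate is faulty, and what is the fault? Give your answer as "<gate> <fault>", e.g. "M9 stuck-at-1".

M4 stuck-at-0

Fault-free values for test 1 (P=1, Q=0, R=0, S=0): M1=1, M2=1, M3=0, M4=1, M5=0, M6=1, M7=1, M8=0, M9=1, M10=1, giving Y=1. Observed 0.
Test 1: faults giving observed 0 are {M4 stuck-at-0, M4 inverted output, M10 stuck-at-0, M10 inverted output}.
Test 2 (P=1, Q=1, R=0, S=1): fault-free M1=0, M2=1, M3=0, M4=1, M5=0, M6=1, M7=1, M8=0, M9=1, M10=1 → 1; observed 1. Eliminates M10 stuck-at-0, M10 inverted output.
Test 3 (P=0, Q=1, R=0, S=0): fault-free M1=1, M2=1, M3=0, M4=0, M5=0, M6=0, M7=1, M8=1, M9=0, M10=0 → 0; observed 0. Eliminates M4 inverted output.
Only M4 stuck-at-0 is consistent with every test.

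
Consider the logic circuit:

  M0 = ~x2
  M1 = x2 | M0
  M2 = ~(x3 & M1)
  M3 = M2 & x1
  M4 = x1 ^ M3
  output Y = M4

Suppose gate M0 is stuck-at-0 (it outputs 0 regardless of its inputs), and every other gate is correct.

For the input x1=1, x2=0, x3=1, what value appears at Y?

Propagate with M0 forced: M0=0 [stuck-at-0], M1=0, M2=1, M3=1, M4=0.
So Y = 0. (Without the fault it would be 1.)

0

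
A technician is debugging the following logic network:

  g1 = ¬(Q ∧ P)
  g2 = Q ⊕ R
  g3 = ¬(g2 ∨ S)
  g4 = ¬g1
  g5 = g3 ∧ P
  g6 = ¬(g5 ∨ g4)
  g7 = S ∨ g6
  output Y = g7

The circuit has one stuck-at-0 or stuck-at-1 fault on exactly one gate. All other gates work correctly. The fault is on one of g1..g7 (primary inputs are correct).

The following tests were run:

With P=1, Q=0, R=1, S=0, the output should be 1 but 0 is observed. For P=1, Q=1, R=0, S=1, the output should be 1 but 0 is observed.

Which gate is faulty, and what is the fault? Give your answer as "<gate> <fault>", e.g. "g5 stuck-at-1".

g7 stuck-at-0

Fault-free values for test 1 (P=1, Q=0, R=1, S=0): g1=1, g2=1, g3=0, g4=0, g5=0, g6=1, g7=1, giving Y=1. Observed 0.
Test 1: faults giving observed 0 are {g1 stuck-at-0, g2 stuck-at-0, g3 stuck-at-1, g4 stuck-at-1, g5 stuck-at-1, g6 stuck-at-0, g7 stuck-at-0}.
Test 2 (P=1, Q=1, R=0, S=1): fault-free g1=0, g2=1, g3=0, g4=1, g5=0, g6=0, g7=1 → 1; observed 0. Eliminates g1 stuck-at-0, g2 stuck-at-0, g3 stuck-at-1, g4 stuck-at-1, g5 stuck-at-1, g6 stuck-at-0.
Only g7 stuck-at-0 is consistent with every test.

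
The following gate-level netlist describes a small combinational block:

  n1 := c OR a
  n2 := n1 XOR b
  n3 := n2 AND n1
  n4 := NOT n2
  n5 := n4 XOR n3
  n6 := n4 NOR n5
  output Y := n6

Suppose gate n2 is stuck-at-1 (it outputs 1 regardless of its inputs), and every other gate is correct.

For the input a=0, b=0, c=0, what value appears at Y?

1

Propagate with n2 forced: n1=0, n2=1 [stuck-at-1], n3=0, n4=0, n5=0, n6=1.
So Y = 1. (Without the fault it would be 0.)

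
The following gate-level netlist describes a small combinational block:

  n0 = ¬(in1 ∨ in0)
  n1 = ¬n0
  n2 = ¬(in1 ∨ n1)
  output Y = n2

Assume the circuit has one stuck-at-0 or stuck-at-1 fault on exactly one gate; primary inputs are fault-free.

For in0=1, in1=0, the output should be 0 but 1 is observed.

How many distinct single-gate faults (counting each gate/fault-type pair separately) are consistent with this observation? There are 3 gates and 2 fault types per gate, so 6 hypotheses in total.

Fault-free: n0=0, n1=1, n2=0 → 0. Observed 1.
  n0 stuck-at-0: output 0 ✗
  n0 stuck-at-1: output 1 ✓
  n1 stuck-at-0: output 1 ✓
  n1 stuck-at-1: output 0 ✗
  n2 stuck-at-0: output 0 ✗
  n2 stuck-at-1: output 1 ✓
Consistent faults: {n0 stuck-at-1, n1 stuck-at-0, n2 stuck-at-1} — 3 in all.

3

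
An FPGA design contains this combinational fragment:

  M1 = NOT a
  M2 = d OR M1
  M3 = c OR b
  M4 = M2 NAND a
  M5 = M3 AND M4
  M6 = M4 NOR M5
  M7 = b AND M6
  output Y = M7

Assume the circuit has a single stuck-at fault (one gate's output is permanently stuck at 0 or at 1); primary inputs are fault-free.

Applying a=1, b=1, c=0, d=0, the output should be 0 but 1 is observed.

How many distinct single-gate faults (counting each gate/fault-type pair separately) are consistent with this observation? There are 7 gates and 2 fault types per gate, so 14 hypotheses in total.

5

Fault-free: M1=0, M2=0, M3=1, M4=1, M5=1, M6=0, M7=0 → 0. Observed 1.
  M1 stuck-at-0: output 0 ✗
  M1 stuck-at-1: output 1 ✓
  M2 stuck-at-0: output 0 ✗
  M2 stuck-at-1: output 1 ✓
  M3 stuck-at-0: output 0 ✗
  M3 stuck-at-1: output 0 ✗
  M4 stuck-at-0: output 1 ✓
  M4 stuck-at-1: output 0 ✗
  M5 stuck-at-0: output 0 ✗
  M5 stuck-at-1: output 0 ✗
  M6 stuck-at-0: output 0 ✗
  M6 stuck-at-1: output 1 ✓
  M7 stuck-at-0: output 0 ✗
  M7 stuck-at-1: output 1 ✓
Consistent faults: {M1 stuck-at-1, M2 stuck-at-1, M4 stuck-at-0, M6 stuck-at-1, M7 stuck-at-1} — 5 in all.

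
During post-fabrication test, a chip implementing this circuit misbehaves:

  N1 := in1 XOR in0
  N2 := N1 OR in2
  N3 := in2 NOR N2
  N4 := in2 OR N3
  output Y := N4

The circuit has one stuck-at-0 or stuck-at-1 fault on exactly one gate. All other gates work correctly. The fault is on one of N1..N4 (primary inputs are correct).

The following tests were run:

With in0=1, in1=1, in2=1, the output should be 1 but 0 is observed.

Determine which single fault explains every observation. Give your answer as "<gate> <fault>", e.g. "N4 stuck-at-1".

Fault-free values for test 1 (in0=1, in1=1, in2=1): N1=0, N2=1, N3=0, N4=1, giving Y=1. Observed 0.
Test 1: faults giving observed 0 are {N4 stuck-at-0}.
Only N4 stuck-at-0 is consistent with every test.

N4 stuck-at-0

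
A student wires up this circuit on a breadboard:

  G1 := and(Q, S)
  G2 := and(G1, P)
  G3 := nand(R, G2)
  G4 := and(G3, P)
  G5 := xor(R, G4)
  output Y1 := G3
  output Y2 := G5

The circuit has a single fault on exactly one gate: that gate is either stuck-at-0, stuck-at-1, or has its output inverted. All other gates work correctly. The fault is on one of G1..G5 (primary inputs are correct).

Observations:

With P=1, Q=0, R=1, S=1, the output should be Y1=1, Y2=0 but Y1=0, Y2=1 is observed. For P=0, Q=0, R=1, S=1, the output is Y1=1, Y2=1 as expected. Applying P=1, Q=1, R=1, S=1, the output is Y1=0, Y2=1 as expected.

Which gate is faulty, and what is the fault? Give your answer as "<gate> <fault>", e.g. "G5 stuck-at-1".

Fault-free values for test 1 (P=1, Q=0, R=1, S=1): G1=0, G2=0, G3=1, G4=1, G5=0, giving Y1=1, Y2=0. Observed Y1=0, Y2=1.
Test 1: faults giving observed Y1=0, Y2=1 are {G1 stuck-at-1, G1 inverted output, G2 stuck-at-1, G2 inverted output, G3 stuck-at-0, G3 inverted output}.
Test 2 (P=0, Q=0, R=1, S=1): fault-free G1=0, G2=0, G3=1, G4=0, G5=1 → Y1=1, Y2=1; observed Y1=1, Y2=1. Eliminates G2 stuck-at-1, G2 inverted output, G3 stuck-at-0, G3 inverted output.
Test 3 (P=1, Q=1, R=1, S=1): fault-free G1=1, G2=1, G3=0, G4=0, G5=1 → Y1=0, Y2=1; observed Y1=0, Y2=1. Eliminates G1 inverted output.
Only G1 stuck-at-1 is consistent with every test.

G1 stuck-at-1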